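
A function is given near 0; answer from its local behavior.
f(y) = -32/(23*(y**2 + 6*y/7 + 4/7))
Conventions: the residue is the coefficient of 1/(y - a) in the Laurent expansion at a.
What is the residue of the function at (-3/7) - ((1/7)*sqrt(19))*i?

The factor y**2 + 6*y/7 + 4/7 splits as (y - a)(y - a') with a = (-3/7) - ((1/7)*sqrt(19))*i, a' = (-3/7) + ((1/7)*sqrt(19))*i. At the order-1 pole a set g(y) = (y - a)*f(y) = [-32/23] / (y - a').
Simple pole: residue = g(a) at a = (-3/7) - ((1/7)*sqrt(19))*i, which is -((112/437)*sqrt(19))*i.

The residue is -((112/437)*sqrt(19))*i.


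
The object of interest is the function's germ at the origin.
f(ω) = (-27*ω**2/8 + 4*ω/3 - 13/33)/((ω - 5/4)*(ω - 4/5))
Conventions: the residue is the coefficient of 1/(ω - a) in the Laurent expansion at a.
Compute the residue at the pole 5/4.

The residue is -28165/3168.

At the order-1 pole 5/4 set g(ω) = (ω - (5/4))*f(ω) = (-27*ω**2/8 + 4*ω/3 - 13/33)/(ω - 4/5).
Simple pole: residue = g(a) at a = 5/4, which is -28165/3168.


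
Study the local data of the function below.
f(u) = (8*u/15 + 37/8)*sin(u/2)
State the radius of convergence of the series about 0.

The factor sin(u/2) is entire and contributes no finite singular point.
The polynomial part has no poles.
No finite singular points: the Taylor series at 0 converges everywhere.

The radius of convergence is infinite.


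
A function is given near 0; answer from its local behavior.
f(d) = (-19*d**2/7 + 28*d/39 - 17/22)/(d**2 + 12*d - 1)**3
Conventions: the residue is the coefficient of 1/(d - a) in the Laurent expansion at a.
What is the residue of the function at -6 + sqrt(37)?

The factor d**2 + 12*d - 1 splits as (d - a)(d - a') with a = -6 + sqrt(37), a' = -6 - sqrt(37). At the order-3 pole a set g(d) = (d - a)^3*f(d) = [-19*d**2/7 + 28*d/39 - 17/22] / (d - a')^3.
Order-3 pole: residue = g''(a)/2; g''(-6 + sqrt(37)) = -(416327/811258448)*sqrt(37), so the residue is -(416327/1622516896)*sqrt(37).

The residue is -(416327/1622516896)*sqrt(37).


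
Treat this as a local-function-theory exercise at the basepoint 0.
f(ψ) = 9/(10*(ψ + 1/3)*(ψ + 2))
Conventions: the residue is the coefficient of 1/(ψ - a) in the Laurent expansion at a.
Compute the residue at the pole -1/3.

At the order-1 pole -1/3 set g(ψ) = (ψ - (-1/3))*f(ψ) = 9/(10*(ψ + 2)).
Simple pole: residue = g(a) at a = -1/3, which is 27/50.

The residue is 27/50.


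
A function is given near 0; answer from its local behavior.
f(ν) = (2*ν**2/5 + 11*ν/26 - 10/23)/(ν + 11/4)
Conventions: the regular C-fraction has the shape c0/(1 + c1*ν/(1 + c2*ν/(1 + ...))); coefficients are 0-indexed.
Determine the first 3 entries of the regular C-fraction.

Taylor coefficients (expand at 0): a_0 = -40/253, a_1 = 7646/36179, a_2 = 136512/1989845.
c0 = a_0 = -40/253. Peel one level at a time: if S = 1 + c*ν/S' with S'(0) = 1, then c is the ν-coefficient of S and S' = c*ν/(S - 1).
S_1 = c0/f = 1 + (3823/2860)*ν + (150121/67600)*ν^2 + ...; c1 = 3823/2860.
S_2 = c1*ν/(S_1 - 1) = 1 + (-1651331/993980)*ν + ...; c2 = -1651331/993980.

The regular C-fraction coefficients are [-40/253, 3823/2860, -1651331/993980].


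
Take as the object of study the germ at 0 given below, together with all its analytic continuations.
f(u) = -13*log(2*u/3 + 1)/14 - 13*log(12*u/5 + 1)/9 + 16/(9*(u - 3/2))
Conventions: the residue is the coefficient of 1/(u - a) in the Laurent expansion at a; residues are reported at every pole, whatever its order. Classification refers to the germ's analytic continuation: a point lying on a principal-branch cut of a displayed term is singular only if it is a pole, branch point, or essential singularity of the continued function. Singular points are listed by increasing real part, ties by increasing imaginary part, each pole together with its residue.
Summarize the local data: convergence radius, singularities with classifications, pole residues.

Denominator factor (u - 3/2): pole of order 1 at 3/2, modulus 3/2.
Branch term (-13/9)*log(1 - u/(-5/12)): its argument vanishes at u = -5/12, a logarithmic branch point, modulus 5/12.
Branch term (-13/14)*log(1 - u/(-3/2)): its argument vanishes at u = -3/2, a logarithmic branch point, modulus 3/2.
The radius of convergence is the smallest modulus among the singular points: 5/12.
The branch terms are analytic at 3/2 and contribute nothing to the residue; only the rational part matters.
At the order-1 pole 3/2 set g(u) = (u - (3/2))*(rational part) = 16/9.
Simple pole: residue = g(a) at a = 3/2, which is 16/9.
List the singular points by increasing real part (a conjugate pair: the negative imaginary part first).

Radius of convergence at 0: 5/12.
At -3/2: a logarithmic branch point.
At -5/12: a logarithmic branch point.
At 3/2: a pole of order 1; residue 16/9.


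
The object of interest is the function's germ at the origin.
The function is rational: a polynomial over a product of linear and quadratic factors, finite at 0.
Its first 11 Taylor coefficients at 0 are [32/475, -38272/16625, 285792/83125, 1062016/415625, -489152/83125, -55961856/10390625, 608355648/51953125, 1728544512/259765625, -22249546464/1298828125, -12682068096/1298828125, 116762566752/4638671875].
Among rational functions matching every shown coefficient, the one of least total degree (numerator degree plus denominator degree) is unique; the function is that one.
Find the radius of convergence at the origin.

The radius of convergence is 1.

No rational of total degree below 9 reproduces all 11 coefficients; solving the [1/8] Pade equations on them gives f(ν) = (2/19 - 24*ν/7)/((ν + 5/4)**2*(ν**2 + 1)**3), whose expansion matches every shown term.
Denominator factor (ν**2 + 1)^3: discriminant -4, complex-conjugate roots (1)*i and -(1)*i; poles of order 3, moduli 1 and 1.
Denominator factor (ν + 5/4)^2: pole of order 2 at -5/4, modulus 5/4.
The radius of convergence is the smallest modulus among the singular points: 1.


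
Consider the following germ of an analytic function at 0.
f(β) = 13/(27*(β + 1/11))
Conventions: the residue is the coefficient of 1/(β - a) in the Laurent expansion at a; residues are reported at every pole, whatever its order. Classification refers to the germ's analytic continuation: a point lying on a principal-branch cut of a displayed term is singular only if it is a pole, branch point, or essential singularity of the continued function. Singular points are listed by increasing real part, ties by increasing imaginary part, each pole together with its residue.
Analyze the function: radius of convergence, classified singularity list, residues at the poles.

Denominator factor (β + 1/11): pole of order 1 at -1/11, modulus 1/11.
The radius of convergence is the smallest modulus among the singular points: 1/11.
At the order-1 pole -1/11 set g(β) = (β - (-1/11))*f(β) = 13/27.
Simple pole: residue = g(a) at a = -1/11, which is 13/27.

Radius of convergence at 0: 1/11.
At -1/11: a pole of order 1; residue 13/27.


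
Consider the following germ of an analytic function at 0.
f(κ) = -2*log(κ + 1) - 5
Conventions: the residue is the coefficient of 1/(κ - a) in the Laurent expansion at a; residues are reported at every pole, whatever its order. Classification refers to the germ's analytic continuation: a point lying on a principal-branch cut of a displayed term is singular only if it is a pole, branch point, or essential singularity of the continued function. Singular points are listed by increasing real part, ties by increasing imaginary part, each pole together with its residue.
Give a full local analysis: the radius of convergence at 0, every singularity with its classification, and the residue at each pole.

Radius of convergence at 0: 1.
At -1: a logarithmic branch point.

Branch term (-2)*log(1 - κ/(-1)): its argument vanishes at κ = -1, a logarithmic branch point, modulus 1.
The radius of convergence is the smallest modulus among the singular points: 1.


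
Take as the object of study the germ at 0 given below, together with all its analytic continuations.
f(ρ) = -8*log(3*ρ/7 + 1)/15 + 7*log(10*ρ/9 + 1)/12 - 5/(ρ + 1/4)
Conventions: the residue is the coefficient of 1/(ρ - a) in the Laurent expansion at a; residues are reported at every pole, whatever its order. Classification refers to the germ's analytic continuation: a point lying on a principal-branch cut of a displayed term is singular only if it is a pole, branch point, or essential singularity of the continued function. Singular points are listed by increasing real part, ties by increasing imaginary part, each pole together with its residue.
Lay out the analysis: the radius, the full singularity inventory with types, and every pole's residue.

Denominator factor (ρ + 1/4): pole of order 1 at -1/4, modulus 1/4.
Branch term (7/12)*log(1 - ρ/(-9/10)): its argument vanishes at ρ = -9/10, a logarithmic branch point, modulus 9/10.
Branch term (-8/15)*log(1 - ρ/(-7/3)): its argument vanishes at ρ = -7/3, a logarithmic branch point, modulus 7/3.
The radius of convergence is the smallest modulus among the singular points: 1/4.
The branch terms are analytic at -1/4 and contribute nothing to the residue; only the rational part matters.
At the order-1 pole -1/4 set g(ρ) = (ρ - (-1/4))*(rational part) = -5.
Simple pole: residue = g(a) at a = -1/4, which is -5.
List the singular points by increasing real part (a conjugate pair: the negative imaginary part first).

Radius of convergence at 0: 1/4.
At -7/3: a logarithmic branch point.
At -9/10: a logarithmic branch point.
At -1/4: a pole of order 1; residue -5.


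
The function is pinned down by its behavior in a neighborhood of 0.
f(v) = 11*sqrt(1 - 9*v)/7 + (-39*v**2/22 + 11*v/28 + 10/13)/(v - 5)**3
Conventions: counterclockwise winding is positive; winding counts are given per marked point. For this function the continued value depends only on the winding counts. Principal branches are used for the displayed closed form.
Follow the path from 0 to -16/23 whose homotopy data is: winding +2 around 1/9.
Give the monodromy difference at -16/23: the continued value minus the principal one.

Continued minus principal equals 0.

The rational part is single-valued and drops out of the difference; each branch term changes only by its own monodromy.
(11/7)*sqrt(1 - v/(1/9)): winding +2 is even, the square root returns to the same sheet, contribution 0.
Summing the contributions at v = -16/23 gives 0.


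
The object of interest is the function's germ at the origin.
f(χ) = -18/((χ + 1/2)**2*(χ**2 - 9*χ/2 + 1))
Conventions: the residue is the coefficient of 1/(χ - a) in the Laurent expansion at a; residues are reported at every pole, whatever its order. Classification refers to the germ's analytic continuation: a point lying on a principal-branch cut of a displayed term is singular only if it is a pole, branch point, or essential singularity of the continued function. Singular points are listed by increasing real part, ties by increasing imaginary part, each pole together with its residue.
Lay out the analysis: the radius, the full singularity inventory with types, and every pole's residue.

Radius of convergence at 0: 9/4 - (1/4)*sqrt(65).
At -1/2: a pole of order 2; residue -396/49.
At 9/4 - (1/4)*sqrt(65): a pole of order 1; residue 198/49 + (1674/3185)*sqrt(65).
At 9/4 + (1/4)*sqrt(65): a pole of order 1; residue 198/49 - (1674/3185)*sqrt(65).

Denominator factor (χ + 1/2)^2: pole of order 2 at -1/2, modulus 1/2.
Denominator factor (χ**2 - 9*χ/2 + 1): discriminant 65/4, real irrational roots 9/4 + (1/4)*sqrt(65) and 9/4 - (1/4)*sqrt(65); poles of order 1, moduli 9/4 + (1/4)*sqrt(65) and 9/4 - (1/4)*sqrt(65).
The radius of convergence is the smallest modulus among the singular points: 9/4 - (1/4)*sqrt(65).
At the order-2 pole -1/2 set g(χ) = (χ - (-1/2))^2*f(χ) = -18/(χ**2 - 9*χ/2 + 1).
Order-2 pole: residue = g'(a); g'(-1/2) = -396/49, so the residue is -396/49.
The factor χ**2 - 9*χ/2 + 1 splits as (χ - a)(χ - a') with a = 9/4 - (1/4)*sqrt(65), a' = 9/4 + (1/4)*sqrt(65). At the order-1 pole a set g(χ) = (χ - a)*f(χ) = [-18/(χ + 1/2)**2] / (χ - a').
Simple pole: residue = g(a) at a = 9/4 - (1/4)*sqrt(65), which is 198/49 + (1674/3185)*sqrt(65).
The factor χ**2 - 9*χ/2 + 1 splits as (χ - a)(χ - a') with a = 9/4 + (1/4)*sqrt(65), a' = 9/4 - (1/4)*sqrt(65). At the order-1 pole a set g(χ) = (χ - a)*f(χ) = [-18/(χ + 1/2)**2] / (χ - a').
Simple pole: residue = g(a) at a = 9/4 + (1/4)*sqrt(65), which is 198/49 - (1674/3185)*sqrt(65).
List the singular points by increasing real part (a conjugate pair: the negative imaginary part first).


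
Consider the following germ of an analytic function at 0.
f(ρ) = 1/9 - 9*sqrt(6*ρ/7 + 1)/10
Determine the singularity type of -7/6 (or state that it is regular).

The term (-9/10)*sqrt(1 - ρ/(-7/6)) has argument 1 - -7/6/(-7/6) = 0 at -7/6: a square-root (algebraic, two-sheeted) branch point; the remaining terms are analytic or single-valued there.

The point is an algebraic (square-root) branch point.


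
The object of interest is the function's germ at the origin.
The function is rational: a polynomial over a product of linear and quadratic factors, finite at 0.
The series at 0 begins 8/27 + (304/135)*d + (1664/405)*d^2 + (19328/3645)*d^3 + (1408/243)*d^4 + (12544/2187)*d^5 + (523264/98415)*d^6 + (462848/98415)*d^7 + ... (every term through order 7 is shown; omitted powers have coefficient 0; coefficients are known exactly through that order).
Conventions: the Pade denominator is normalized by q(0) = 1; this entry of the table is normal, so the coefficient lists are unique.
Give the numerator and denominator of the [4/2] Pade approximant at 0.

The Pade approximant has numerator coefficients [8/27, 3322336/1867455, 6644672/9337275, 6644672/28011825, 13289344/252106425]; denominator coefficients [1, -110362/69165, 3052/4611].

Taylor coefficients needed (read off): a_0 = 8/27, a_1 = 304/135, a_2 = 1664/405, a_3 = 19328/3645, a_4 = 1408/243, a_5 = 12544/2187, a_6 = 523264/98415.
Write the denominator as Q(d) = 1 + q1*d + q2*d^2. Requiring Q*f - P = O(d^7) with deg P <= 4 kills the coefficients of d^5..d^6 in Q*f:
  d^5: a_5 + q1*a_4 + q2*a_3 = 0, i.e. 12544/2187 + (1408/243)*q1 + (19328/3645)*q2 = 0.
  d^6: a_6 + q1*a_5 + q2*a_4 = 0, i.e. 523264/98415 + (12544/2187)*q1 + (1408/243)*q2 = 0.
Solving this linear system: q1 = -110362/69165, q2 = 3052/4611.
The numerator is Q*f truncated at degree 4: P0 = a_0 = 8/27; P1 = a_1 + q1*a_0 = 3322336/1867455; P2 = a_2 + q1*a_1 + q2*a_0 = 6644672/9337275; P3 = a_3 + q1*a_2 + q2*a_1 = 6644672/28011825; P4 = a_4 + q1*a_3 + q2*a_2 = 13289344/252106425.


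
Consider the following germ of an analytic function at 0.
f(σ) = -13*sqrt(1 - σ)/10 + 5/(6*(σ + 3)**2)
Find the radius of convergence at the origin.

The radius of convergence is 1.

Denominator factor (σ + 3)^2: pole of order 2 at -3, modulus 3.
Branch term (-13/10)*sqrt(1 - σ/(1)): its argument vanishes at σ = 1, a square-root branch point, modulus 1.
The radius of convergence is the smallest modulus among the singular points: 1.


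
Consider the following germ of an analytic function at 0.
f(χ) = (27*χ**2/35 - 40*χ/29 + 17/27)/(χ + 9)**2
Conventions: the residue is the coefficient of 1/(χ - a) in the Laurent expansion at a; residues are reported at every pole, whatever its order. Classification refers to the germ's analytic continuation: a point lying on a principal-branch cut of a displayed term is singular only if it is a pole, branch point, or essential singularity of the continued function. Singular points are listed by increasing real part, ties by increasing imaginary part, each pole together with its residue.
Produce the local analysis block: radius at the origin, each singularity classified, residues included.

Radius of convergence at 0: 9.
At -9: a pole of order 2; residue -15494/1015.

Denominator factor (χ + 9)^2: pole of order 2 at -9, modulus 9.
The radius of convergence is the smallest modulus among the singular points: 9.
At the order-2 pole -9 set g(χ) = (χ - (-9))^2*f(χ) = 27*χ**2/35 - 40*χ/29 + 17/27.
Order-2 pole: residue = g'(a); g'(-9) = -15494/1015, so the residue is -15494/1015.


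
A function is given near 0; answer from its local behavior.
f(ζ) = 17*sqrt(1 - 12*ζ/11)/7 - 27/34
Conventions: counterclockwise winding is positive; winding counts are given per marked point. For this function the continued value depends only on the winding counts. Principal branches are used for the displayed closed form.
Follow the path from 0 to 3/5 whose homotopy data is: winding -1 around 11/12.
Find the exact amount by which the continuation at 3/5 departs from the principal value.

Continued minus principal equals -(34/385)*sqrt(1045).

The rational part is single-valued and drops out of the difference; each branch term changes only by its own monodromy.
(17/7)*sqrt(1 - ζ/(11/12)): winding -1 is odd, the square root flips sign, contributing -2*(17/7)*sqrt(1 - (3/5)/(11/12)) = -2*(17/7)*sqrt(19/55) = -(34/385)*sqrt(1045).
Summing the contributions at ζ = 3/5 gives -(34/385)*sqrt(1045).


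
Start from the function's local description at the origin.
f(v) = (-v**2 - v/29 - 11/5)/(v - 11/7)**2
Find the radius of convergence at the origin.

The radius of convergence is 11/7.

Denominator factor (v - 11/7)^2: pole of order 2 at 11/7, modulus 11/7.
The radius of convergence is the smallest modulus among the singular points: 11/7.


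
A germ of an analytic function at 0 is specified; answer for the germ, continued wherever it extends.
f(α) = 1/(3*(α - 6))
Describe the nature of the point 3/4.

The point is a regular point.

Denominator factors: α - 6 = -21/4 at α = 3/4 — none vanishes.
So the germ continues analytically to 3/4.


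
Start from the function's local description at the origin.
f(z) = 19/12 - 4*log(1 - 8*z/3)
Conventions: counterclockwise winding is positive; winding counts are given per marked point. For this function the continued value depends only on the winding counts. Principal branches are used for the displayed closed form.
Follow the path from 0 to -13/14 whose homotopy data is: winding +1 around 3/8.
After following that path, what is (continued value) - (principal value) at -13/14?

The rational part is single-valued and drops out of the difference; each branch term changes only by its own monodromy.
(-4)*log(1 - z/(3/8)): each positive loop around 3/8 adds 2*pi*i to the log, so winding +1 contributes (-4)*(1)*2*pi*i = -(8)*pi*i.
Summing the contributions at z = -13/14 gives -(8)*pi*i.

Continued minus principal equals -(8)*pi*i.


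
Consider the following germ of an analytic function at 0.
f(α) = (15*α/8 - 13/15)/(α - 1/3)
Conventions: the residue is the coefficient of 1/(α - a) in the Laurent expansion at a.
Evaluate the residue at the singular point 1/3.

At the order-1 pole 1/3 set g(α) = (α - (1/3))*f(α) = 15*α/8 - 13/15.
Simple pole: residue = g(a) at a = 1/3, which is -29/120.

The residue is -29/120.


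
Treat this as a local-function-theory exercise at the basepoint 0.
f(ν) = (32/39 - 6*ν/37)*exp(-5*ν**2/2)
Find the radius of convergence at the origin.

The radius of convergence is infinite.

The factor exp(-5*ν**2/2) is entire and contributes no finite singular point.
The polynomial part has no poles.
No finite singular points: the Taylor series at 0 converges everywhere.


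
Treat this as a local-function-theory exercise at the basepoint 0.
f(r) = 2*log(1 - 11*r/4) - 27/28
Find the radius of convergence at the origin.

The radius of convergence is 4/11.

Branch term (2)*log(1 - r/(4/11)): its argument vanishes at r = 4/11, a logarithmic branch point, modulus 4/11.
The radius of convergence is the smallest modulus among the singular points: 4/11.


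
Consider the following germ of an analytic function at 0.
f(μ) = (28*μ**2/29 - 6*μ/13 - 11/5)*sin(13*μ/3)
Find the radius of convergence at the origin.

The factor sin(13*μ/3) is entire and contributes no finite singular point.
The polynomial part has no poles.
No finite singular points: the Taylor series at 0 converges everywhere.

The radius of convergence is infinite.


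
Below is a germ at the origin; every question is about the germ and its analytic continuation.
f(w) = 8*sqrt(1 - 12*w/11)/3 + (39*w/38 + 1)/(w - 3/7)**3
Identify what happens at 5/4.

The point is a regular point.

Denominator factors: w - 3/7 = 23/28 at w = 5/4 — none vanishes.
Branch term sqrt(1 - w/(11/12)): argument at 5/4 is -4/11, nonzero, so 5/4 is not its branch point (a point on a principal cut is still regular for the continued germ).
So the germ continues analytically to 5/4.


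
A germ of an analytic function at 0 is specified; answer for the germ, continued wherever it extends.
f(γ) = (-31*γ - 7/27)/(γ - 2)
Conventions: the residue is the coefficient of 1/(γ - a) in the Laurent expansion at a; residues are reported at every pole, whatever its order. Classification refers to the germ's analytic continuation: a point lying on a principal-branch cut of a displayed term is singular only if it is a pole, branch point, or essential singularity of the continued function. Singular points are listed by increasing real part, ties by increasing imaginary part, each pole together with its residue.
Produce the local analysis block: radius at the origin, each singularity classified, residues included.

Denominator factor (γ - 2): pole of order 1 at 2, modulus 2.
The radius of convergence is the smallest modulus among the singular points: 2.
At the order-1 pole 2 set g(γ) = (γ - (2))*f(γ) = -31*γ - 7/27.
Simple pole: residue = g(a) at a = 2, which is -1681/27.

Radius of convergence at 0: 2.
At 2: a pole of order 1; residue -1681/27.


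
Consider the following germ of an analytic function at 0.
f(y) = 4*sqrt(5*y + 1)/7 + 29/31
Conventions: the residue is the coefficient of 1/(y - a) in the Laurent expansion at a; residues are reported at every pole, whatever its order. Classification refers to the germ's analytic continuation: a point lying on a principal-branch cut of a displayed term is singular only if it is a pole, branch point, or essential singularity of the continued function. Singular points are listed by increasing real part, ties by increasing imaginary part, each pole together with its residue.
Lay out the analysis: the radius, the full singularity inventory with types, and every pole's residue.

Branch term (4/7)*sqrt(1 - y/(-1/5)): its argument vanishes at y = -1/5, a square-root branch point, modulus 1/5.
The radius of convergence is the smallest modulus among the singular points: 1/5.

Radius of convergence at 0: 1/5.
At -1/5: an algebraic (square-root) branch point.


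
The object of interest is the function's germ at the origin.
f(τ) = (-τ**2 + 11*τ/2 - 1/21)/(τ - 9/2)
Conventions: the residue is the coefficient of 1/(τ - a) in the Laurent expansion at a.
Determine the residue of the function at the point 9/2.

The residue is 187/42.

At the order-1 pole 9/2 set g(τ) = (τ - (9/2))*f(τ) = -τ**2 + 11*τ/2 - 1/21.
Simple pole: residue = g(a) at a = 9/2, which is 187/42.


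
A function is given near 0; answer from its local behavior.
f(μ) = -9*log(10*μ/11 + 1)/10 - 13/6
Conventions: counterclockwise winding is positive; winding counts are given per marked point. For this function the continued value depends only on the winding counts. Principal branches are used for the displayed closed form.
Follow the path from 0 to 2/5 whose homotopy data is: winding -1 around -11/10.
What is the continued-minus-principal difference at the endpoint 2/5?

Continued minus principal equals (9/5)*pi*i.

The rational part is single-valued and drops out of the difference; each branch term changes only by its own monodromy.
(-9/10)*log(1 - μ/(-11/10)): each positive loop around -11/10 adds 2*pi*i to the log, so winding -1 contributes (-9/10)*(-1)*2*pi*i = (9/5)*pi*i.
Summing the contributions at μ = 2/5 gives (9/5)*pi*i.


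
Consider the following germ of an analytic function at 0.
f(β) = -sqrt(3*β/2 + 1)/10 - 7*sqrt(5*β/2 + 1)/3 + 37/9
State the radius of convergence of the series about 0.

Branch term (-1/10)*sqrt(1 - β/(-2/3)): its argument vanishes at β = -2/3, a square-root branch point, modulus 2/3.
Branch term (-7/3)*sqrt(1 - β/(-2/5)): its argument vanishes at β = -2/5, a square-root branch point, modulus 2/5.
The radius of convergence is the smallest modulus among the singular points: 2/5.

The radius of convergence is 2/5.


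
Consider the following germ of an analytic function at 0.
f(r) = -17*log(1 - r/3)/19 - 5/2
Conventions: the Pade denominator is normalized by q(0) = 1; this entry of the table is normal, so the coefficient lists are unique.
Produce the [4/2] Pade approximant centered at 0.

Taylor coefficients needed (expand at 0): a_0 = -5/2, a_1 = 17/57, a_2 = 17/342, a_3 = 17/1539, a_4 = 17/6156, a_5 = 17/23085, a_6 = 17/83106.
Write the denominator as Q(r) = 1 + q1*r + q2*r^2. Requiring Q*f - P = O(r^7) with deg P <= 4 kills the coefficients of r^5..r^6 in Q*f:
  r^5: a_5 + q1*a_4 + q2*a_3 = 0, i.e. 17/23085 + (17/6156)*q1 + (17/1539)*q2 = 0.
  r^6: a_6 + q1*a_5 + q2*a_4 = 0, i.e. 17/83106 + (17/23085)*q1 + (17/6156)*q2 = 0.
Solving this linear system: q1 = -4/9, q2 = 2/45.
The numerator is Q*f truncated at degree 4: P0 = a_0 = -5/2; P1 = a_1 + q1*a_0 = 241/171; P2 = a_2 + q1*a_1 + q2*a_0 = -199/1026; P3 = a_3 + q1*a_2 + q2*a_1 = 17/7695; P4 = a_4 + q1*a_3 + q2*a_2 = 17/277020.

The Pade approximant has numerator coefficients [-5/2, 241/171, -199/1026, 17/7695, 17/277020]; denominator coefficients [1, -4/9, 2/45].


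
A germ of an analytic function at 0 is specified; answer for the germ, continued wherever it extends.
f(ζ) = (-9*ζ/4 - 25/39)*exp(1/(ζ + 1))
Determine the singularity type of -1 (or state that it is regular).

The exponent 1/(ζ - (-1)) has a pole at -1, so exp(1/(ζ - (-1))) takes every nonzero value near it: an essential singularity (not a pole of any order).

The point is an essential singularity.


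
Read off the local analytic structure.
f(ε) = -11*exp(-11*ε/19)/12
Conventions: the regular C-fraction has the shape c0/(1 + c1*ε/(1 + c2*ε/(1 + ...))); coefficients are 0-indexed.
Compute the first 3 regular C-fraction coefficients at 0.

Taylor coefficients (expand at 0): a_0 = -11/12, a_1 = 121/228, a_2 = -1331/8664.
c0 = a_0 = -11/12. Peel one level at a time: if S = 1 + c*ε/S' with S'(0) = 1, then c is the ε-coefficient of S and S' = c*ε/(S - 1).
S_1 = c0/f = 1 + (11/19)*ε + (121/722)*ε^2 + ...; c1 = 11/19.
S_2 = c1*ε/(S_1 - 1) = 1 + (-11/38)*ε + ...; c2 = -11/38.

The regular C-fraction coefficients are [-11/12, 11/19, -11/38].


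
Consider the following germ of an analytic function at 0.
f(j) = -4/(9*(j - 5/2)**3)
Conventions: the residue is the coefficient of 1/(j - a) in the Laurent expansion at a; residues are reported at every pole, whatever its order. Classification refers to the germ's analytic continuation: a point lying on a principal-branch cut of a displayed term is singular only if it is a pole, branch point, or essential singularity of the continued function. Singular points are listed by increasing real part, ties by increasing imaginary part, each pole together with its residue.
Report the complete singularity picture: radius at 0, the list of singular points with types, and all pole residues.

Radius of convergence at 0: 5/2.
At 5/2: a pole of order 3; residue 0.

Denominator factor (j - 5/2)^3: pole of order 3 at 5/2, modulus 5/2.
The radius of convergence is the smallest modulus among the singular points: 5/2.
At the order-3 pole 5/2 set g(j) = (j - (5/2))^3*f(j) = -4/9.
Order-3 pole: residue = g''(a)/2; g''(5/2) = 0, so the residue is 0.


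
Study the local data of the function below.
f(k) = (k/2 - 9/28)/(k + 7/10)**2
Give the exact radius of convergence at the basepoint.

The radius of convergence is 7/10.

Denominator factor (k + 7/10)^2: pole of order 2 at -7/10, modulus 7/10.
The radius of convergence is the smallest modulus among the singular points: 7/10.


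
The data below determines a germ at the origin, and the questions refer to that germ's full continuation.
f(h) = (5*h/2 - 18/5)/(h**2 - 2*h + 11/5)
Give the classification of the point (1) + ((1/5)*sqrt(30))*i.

The denominator factor h**2 - 2*h + 11/5 vanishes at (1) + ((1/5)*sqrt(30))*i and appears to the power 1; the numerator there equals (-11/10) + ((1/2)*sqrt(30))*i, nonzero, and no other factor vanishes.
Hence a pole whose order is the multiplicity, 1.

The point is a pole of order 1.


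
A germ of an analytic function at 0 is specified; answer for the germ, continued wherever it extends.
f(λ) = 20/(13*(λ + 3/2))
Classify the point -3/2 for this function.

The point is a pole of order 1.

The denominator factor λ + 3/2 vanishes at -3/2 and appears to the power 1; the numerator there equals 20/13, nonzero, and no other factor vanishes.
Hence a pole whose order is the multiplicity, 1.


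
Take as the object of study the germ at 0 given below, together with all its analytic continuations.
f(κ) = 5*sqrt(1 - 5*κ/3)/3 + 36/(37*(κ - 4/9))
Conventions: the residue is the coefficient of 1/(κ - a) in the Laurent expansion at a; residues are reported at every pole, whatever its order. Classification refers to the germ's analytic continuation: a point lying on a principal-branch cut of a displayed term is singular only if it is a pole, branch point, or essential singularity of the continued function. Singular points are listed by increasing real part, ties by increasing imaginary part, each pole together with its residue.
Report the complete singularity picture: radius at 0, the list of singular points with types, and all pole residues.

Denominator factor (κ - 4/9): pole of order 1 at 4/9, modulus 4/9.
Branch term (5/3)*sqrt(1 - κ/(3/5)): its argument vanishes at κ = 3/5, a square-root branch point, modulus 3/5.
The radius of convergence is the smallest modulus among the singular points: 4/9.
The branch term is analytic at 4/9 and contributes nothing to the residue; only the rational part matters.
At the order-1 pole 4/9 set g(κ) = (κ - (4/9))*(rational part) = 36/37.
Simple pole: residue = g(a) at a = 4/9, which is 36/37.
List the singular points by increasing real part (a conjugate pair: the negative imaginary part first).

Radius of convergence at 0: 4/9.
At 4/9: a pole of order 1; residue 36/37.
At 3/5: an algebraic (square-root) branch point.


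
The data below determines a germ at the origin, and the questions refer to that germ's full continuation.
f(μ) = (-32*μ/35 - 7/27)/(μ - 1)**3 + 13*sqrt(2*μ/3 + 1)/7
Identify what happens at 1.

The point is a pole of order 3.

The denominator factor μ - 1 vanishes at 1 and appears to the power 3; the numerator there equals -1109/945, nonzero, and no other factor vanishes.
The branch terms are analytic at this point.
Hence a pole whose order is the multiplicity, 3.


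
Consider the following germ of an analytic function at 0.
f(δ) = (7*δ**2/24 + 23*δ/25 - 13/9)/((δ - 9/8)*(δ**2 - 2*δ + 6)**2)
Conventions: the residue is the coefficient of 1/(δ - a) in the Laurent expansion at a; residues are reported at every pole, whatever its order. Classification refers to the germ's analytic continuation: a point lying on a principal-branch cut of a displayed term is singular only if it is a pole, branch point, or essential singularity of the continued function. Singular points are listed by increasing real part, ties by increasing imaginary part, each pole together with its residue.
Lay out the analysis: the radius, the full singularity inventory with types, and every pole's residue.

Radius of convergence at 0: 9/8.
At (1) - (sqrt(5))*i: a pole of order 2; residue (18572/23184225) + ((17884297/1159211250)*sqrt(5))*i.
At (1) + (sqrt(5))*i: a pole of order 2; residue (18572/23184225) - ((17884297/1159211250)*sqrt(5))*i.
At 9/8: a pole of order 1; residue -37144/23184225.

Denominator factor (δ - 9/8): pole of order 1 at 9/8, modulus 9/8.
Denominator factor (δ**2 - 2*δ + 6)^2: discriminant -20, complex-conjugate roots (1) + (sqrt(5))*i and (1) - (sqrt(5))*i; poles of order 2, moduli sqrt(6) and sqrt(6).
The radius of convergence is the smallest modulus among the singular points: 9/8.
The factor δ**2 - 2*δ + 6 splits as (δ - a)(δ - a') with a = (1) - (sqrt(5))*i, a' = (1) + (sqrt(5))*i. At the order-2 pole a set g(δ) = (δ - a)^2*f(δ) = [(7*δ**2/24 + 23*δ/25 - 13/9)/(δ - 9/8)] / (δ - a')^2.
Order-2 pole: residue = g'(a); g'((1) - (sqrt(5))*i) = (18572/23184225) + ((17884297/1159211250)*sqrt(5))*i, so the residue is (18572/23184225) + ((17884297/1159211250)*sqrt(5))*i.
The factor δ**2 - 2*δ + 6 splits as (δ - a)(δ - a') with a = (1) + (sqrt(5))*i, a' = (1) - (sqrt(5))*i. At the order-2 pole a set g(δ) = (δ - a)^2*f(δ) = [(7*δ**2/24 + 23*δ/25 - 13/9)/(δ - 9/8)] / (δ - a')^2.
Order-2 pole: residue = g'(a); g'((1) + (sqrt(5))*i) = (18572/23184225) - ((17884297/1159211250)*sqrt(5))*i, so the residue is (18572/23184225) - ((17884297/1159211250)*sqrt(5))*i.
At the order-1 pole 9/8 set g(δ) = (δ - (9/8))*f(δ) = (7*δ**2/24 + 23*δ/25 - 13/9)/(δ**2 - 2*δ + 6)**2.
Simple pole: residue = g(a) at a = 9/8, which is -37144/23184225.
List the singular points by increasing real part (a conjugate pair: the negative imaginary part first).


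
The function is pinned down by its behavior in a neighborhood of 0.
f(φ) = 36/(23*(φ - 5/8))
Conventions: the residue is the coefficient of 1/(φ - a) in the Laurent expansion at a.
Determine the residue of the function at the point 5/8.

At the order-1 pole 5/8 set g(φ) = (φ - (5/8))*f(φ) = 36/23.
Simple pole: residue = g(a) at a = 5/8, which is 36/23.

The residue is 36/23.


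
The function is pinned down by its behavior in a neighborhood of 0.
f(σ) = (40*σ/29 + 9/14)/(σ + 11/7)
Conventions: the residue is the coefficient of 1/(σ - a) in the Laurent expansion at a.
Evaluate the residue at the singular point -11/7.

At the order-1 pole -11/7 set g(σ) = (σ - (-11/7))*f(σ) = 40*σ/29 + 9/14.
Simple pole: residue = g(a) at a = -11/7, which is -619/406.

The residue is -619/406.


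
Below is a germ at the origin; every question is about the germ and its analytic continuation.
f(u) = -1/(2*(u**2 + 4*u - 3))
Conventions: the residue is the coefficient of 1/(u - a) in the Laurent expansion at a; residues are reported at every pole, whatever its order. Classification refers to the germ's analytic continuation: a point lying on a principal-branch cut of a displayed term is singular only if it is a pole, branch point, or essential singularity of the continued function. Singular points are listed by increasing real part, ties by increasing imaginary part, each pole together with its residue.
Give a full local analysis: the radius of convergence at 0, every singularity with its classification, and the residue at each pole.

Radius of convergence at 0: -2 + sqrt(7).
At -2 - sqrt(7): a pole of order 1; residue (1/28)*sqrt(7).
At -2 + sqrt(7): a pole of order 1; residue -(1/28)*sqrt(7).

Denominator factor (u**2 + 4*u - 3): discriminant 28, real irrational roots -2 + sqrt(7) and -2 - sqrt(7); poles of order 1, moduli -2 + sqrt(7) and 2 + sqrt(7).
The radius of convergence is the smallest modulus among the singular points: -2 + sqrt(7).
The factor u**2 + 4*u - 3 splits as (u - a)(u - a') with a = -2 - sqrt(7), a' = -2 + sqrt(7). At the order-1 pole a set g(u) = (u - a)*f(u) = [-1/2] / (u - a').
Simple pole: residue = g(a) at a = -2 - sqrt(7), which is (1/28)*sqrt(7).
The factor u**2 + 4*u - 3 splits as (u - a)(u - a') with a = -2 + sqrt(7), a' = -2 - sqrt(7). At the order-1 pole a set g(u) = (u - a)*f(u) = [-1/2] / (u - a').
Simple pole: residue = g(a) at a = -2 + sqrt(7), which is -(1/28)*sqrt(7).
List the singular points by increasing real part (a conjugate pair: the negative imaginary part first).


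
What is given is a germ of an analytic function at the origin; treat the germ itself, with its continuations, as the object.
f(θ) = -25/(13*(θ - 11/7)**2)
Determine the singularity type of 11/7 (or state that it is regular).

The point is a pole of order 2.

The denominator factor θ - 11/7 vanishes at 11/7 and appears to the power 2; the numerator there equals -25/13, nonzero, and no other factor vanishes.
Hence a pole whose order is the multiplicity, 2.


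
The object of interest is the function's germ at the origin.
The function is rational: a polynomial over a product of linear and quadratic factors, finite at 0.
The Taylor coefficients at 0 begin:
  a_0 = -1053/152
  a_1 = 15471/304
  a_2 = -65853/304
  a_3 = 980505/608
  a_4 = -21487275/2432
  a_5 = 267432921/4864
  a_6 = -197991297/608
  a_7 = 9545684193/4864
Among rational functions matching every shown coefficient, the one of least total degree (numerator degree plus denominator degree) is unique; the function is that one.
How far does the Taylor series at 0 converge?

The radius of convergence is 1/6.

No rational of total degree below 5 reproduces all 8 coefficients; solving the [1/4] Pade equations on them gives f(x) = (13/38 - 2*x)/((x - 2/3)**3*(x + 1/6)), whose expansion matches every shown term.
Denominator factor (x - 2/3)^3: pole of order 3 at 2/3, modulus 2/3.
Denominator factor (x + 1/6): pole of order 1 at -1/6, modulus 1/6.
The radius of convergence is the smallest modulus among the singular points: 1/6.


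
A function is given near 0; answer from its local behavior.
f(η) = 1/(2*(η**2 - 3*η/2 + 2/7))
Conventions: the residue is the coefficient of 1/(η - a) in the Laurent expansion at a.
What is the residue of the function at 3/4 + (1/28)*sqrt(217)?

The factor η**2 - 3*η/2 + 2/7 splits as (η - a)(η - a') with a = 3/4 + (1/28)*sqrt(217), a' = 3/4 - (1/28)*sqrt(217). At the order-1 pole a set g(η) = (η - a)*f(η) = [1/2] / (η - a').
Simple pole: residue = g(a) at a = 3/4 + (1/28)*sqrt(217), which is (1/31)*sqrt(217).

The residue is (1/31)*sqrt(217).


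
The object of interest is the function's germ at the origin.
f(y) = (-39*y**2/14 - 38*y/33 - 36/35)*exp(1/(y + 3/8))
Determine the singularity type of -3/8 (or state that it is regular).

The exponent 1/(y - (-3/8)) has a pole at -3/8, so exp(1/(y - (-3/8))) takes every nonzero value near it: an essential singularity (not a pole of any order).

The point is an essential singularity.


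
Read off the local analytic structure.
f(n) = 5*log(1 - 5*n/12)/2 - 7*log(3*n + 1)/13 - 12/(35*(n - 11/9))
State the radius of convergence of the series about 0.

Denominator factor (n - 11/9): pole of order 1 at 11/9, modulus 11/9.
Branch term (-7/13)*log(1 - n/(-1/3)): its argument vanishes at n = -1/3, a logarithmic branch point, modulus 1/3.
Branch term (5/2)*log(1 - n/(12/5)): its argument vanishes at n = 12/5, a logarithmic branch point, modulus 12/5.
The radius of convergence is the smallest modulus among the singular points: 1/3.

The radius of convergence is 1/3.


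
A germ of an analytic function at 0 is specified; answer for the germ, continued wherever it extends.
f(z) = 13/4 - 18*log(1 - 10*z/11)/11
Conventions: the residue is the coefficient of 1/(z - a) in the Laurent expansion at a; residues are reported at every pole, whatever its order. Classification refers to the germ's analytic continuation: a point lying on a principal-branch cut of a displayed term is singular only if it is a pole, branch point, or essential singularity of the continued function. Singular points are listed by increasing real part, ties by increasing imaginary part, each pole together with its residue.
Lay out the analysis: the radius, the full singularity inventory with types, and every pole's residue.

Radius of convergence at 0: 11/10.
At 11/10: a logarithmic branch point.

Branch term (-18/11)*log(1 - z/(11/10)): its argument vanishes at z = 11/10, a logarithmic branch point, modulus 11/10.
The radius of convergence is the smallest modulus among the singular points: 11/10.


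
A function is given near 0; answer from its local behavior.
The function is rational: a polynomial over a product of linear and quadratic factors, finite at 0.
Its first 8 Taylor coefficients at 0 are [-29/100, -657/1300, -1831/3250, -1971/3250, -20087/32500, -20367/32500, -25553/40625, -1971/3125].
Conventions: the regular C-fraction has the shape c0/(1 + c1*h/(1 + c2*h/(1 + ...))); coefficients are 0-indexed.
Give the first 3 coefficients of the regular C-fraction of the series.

The regular C-fraction coefficients are [-29/100, -657/377, 777671/1238445].

Taylor coefficients (read off): a_0 = -29/100, a_1 = -657/1300, a_2 = -1831/3250.
c0 = a_0 = -29/100. Peel one level at a time: if S = 1 + c*h/S' with S'(0) = 1, then c is the h-coefficient of S and S' = c*h/(S - 1).
S_1 = c0/f = 1 + (-657/377)*h + (777671/710645)*h^2 + ...; c1 = -657/377.
S_2 = c1*h/(S_1 - 1) = 1 + (777671/1238445)*h + ...; c2 = 777671/1238445.
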